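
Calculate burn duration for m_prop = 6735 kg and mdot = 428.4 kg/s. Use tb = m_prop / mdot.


tb = 6735 / 428.4 = 15.7 s

15.7 s


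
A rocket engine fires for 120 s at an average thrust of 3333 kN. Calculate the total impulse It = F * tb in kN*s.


It = 3333 * 120 = 399960 kN*s

399960 kN*s


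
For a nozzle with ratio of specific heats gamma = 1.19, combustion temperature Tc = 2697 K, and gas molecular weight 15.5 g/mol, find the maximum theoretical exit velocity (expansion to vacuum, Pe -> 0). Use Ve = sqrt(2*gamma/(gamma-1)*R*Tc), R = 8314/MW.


R = 8314 / 15.5 = 536.39 J/(kg.K)
Ve = sqrt(2 * 1.19 / (1.19 - 1) * 536.39 * 2697) = 4257 m/s

4257 m/s


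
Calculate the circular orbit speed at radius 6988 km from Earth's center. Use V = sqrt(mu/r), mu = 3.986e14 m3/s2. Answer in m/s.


V = sqrt(3.986e14 / 6988000) = 7553 m/s

7553 m/s


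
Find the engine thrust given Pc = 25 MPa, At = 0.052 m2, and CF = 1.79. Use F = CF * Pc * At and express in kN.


F = 1.79 * 25e6 * 0.052 = 2.3270e+06 N = 2327.0 kN

2327.0 kN


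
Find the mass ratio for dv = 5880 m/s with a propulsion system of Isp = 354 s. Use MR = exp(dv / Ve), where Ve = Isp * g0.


Ve = 354 * 9.81 = 3472.74 m/s
MR = exp(5880 / 3472.74) = 5.437

5.437


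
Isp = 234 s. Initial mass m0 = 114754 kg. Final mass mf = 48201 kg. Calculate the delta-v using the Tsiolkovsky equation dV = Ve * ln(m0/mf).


Ve = 234 * 9.81 = 2295.54 m/s
dV = 2295.54 * ln(114754/48201) = 1991 m/s

1991 m/s


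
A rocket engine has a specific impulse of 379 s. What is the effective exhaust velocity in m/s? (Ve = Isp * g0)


Ve = Isp * g0 = 379 * 9.81 = 3718.0 m/s

3718.0 m/s


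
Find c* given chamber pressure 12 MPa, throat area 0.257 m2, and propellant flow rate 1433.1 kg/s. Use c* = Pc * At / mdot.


c* = 12e6 * 0.257 / 1433.1 = 2152 m/s

2152 m/s


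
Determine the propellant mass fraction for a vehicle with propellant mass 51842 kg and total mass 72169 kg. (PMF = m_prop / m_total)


PMF = 51842 / 72169 = 0.718

0.718


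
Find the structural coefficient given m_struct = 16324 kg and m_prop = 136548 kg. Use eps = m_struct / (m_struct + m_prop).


eps = 16324 / (16324 + 136548) = 0.1068

0.1068


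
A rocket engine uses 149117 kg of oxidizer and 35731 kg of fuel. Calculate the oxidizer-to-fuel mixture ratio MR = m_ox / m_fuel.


MR = 149117 / 35731 = 4.17

4.17


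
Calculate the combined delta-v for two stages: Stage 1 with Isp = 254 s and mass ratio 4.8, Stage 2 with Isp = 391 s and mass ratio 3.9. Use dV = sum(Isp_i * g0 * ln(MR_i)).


dV1 = 254 * 9.81 * ln(4.8) = 3908.6 m/s
dV2 = 391 * 9.81 * ln(3.9) = 5220.3 m/s
Total dV = 3908.6 + 5220.3 = 9128.9 m/s ~ 9129 m/s

9129 m/s


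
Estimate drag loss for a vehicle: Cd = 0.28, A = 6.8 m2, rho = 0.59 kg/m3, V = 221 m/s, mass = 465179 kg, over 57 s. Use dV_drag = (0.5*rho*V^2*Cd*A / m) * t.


D = 0.5 * 0.59 * 221^2 * 0.28 * 6.8 = 27433.01 N
a = 27433.01 / 465179 = 0.059 m/s2
dV = 0.059 * 57 = 3.4 m/s

3.4 m/s


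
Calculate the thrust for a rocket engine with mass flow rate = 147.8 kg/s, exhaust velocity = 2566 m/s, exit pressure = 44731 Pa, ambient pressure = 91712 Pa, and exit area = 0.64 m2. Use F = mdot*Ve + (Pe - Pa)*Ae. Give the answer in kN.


F = 147.8 * 2566 + (44731 - 91712) * 0.64 = 349187.0 N = 349.2 kN

349.2 kN


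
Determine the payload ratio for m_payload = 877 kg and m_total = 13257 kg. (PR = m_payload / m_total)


PR = 877 / 13257 = 0.0662

0.0662


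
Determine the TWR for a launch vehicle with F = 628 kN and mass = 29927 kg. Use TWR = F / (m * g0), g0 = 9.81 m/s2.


TWR = 628000 / (29927 * 9.81) = 2.14

2.14


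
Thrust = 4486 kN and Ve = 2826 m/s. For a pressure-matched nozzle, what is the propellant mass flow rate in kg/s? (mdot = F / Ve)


mdot = F / Ve = 4486000 / 2826 = 1587.4 kg/s

1587.4 kg/s


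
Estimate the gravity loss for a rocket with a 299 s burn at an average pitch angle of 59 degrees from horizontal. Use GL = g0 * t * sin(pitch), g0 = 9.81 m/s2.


GL = 9.81 * 299 * sin(59 deg) = 2514 m/s

2514 m/s


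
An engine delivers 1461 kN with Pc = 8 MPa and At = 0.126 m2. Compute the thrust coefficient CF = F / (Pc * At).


CF = 1461000 / (8e6 * 0.126) = 1.45

1.45


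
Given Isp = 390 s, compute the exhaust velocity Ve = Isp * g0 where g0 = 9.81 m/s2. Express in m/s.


Ve = Isp * g0 = 390 * 9.81 = 3825.9 m/s

3825.9 m/s


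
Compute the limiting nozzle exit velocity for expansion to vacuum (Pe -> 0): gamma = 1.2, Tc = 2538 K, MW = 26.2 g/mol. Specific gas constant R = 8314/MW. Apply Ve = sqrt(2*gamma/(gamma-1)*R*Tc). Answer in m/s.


R = 8314 / 26.2 = 317.33 J/(kg.K)
Ve = sqrt(2 * 1.2 / (1.2 - 1) * 317.33 * 2538) = 3109 m/s

3109 m/s


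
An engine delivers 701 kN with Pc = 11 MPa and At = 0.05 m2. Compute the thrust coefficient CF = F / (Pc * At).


CF = 701000 / (11e6 * 0.05) = 1.27

1.27


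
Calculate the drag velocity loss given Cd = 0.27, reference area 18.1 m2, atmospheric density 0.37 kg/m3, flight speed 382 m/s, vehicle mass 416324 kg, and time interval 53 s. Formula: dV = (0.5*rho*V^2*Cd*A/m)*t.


D = 0.5 * 0.37 * 382^2 * 0.27 * 18.1 = 131929.16 N
a = 131929.16 / 416324 = 0.3169 m/s2
dV = 0.3169 * 53 = 16.8 m/s

16.8 m/s


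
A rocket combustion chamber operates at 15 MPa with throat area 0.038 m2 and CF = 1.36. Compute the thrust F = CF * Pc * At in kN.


F = 1.36 * 15e6 * 0.038 = 775200.0 N = 775.2 kN

775.2 kN


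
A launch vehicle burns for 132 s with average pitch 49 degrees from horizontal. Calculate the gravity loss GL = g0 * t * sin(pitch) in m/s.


GL = 9.81 * 132 * sin(49 deg) = 977 m/s

977 m/s


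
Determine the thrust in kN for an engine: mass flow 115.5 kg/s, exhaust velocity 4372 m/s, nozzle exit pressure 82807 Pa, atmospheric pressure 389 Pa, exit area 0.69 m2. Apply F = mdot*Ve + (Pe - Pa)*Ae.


F = 115.5 * 4372 + (82807 - 389) * 0.69 = 561834.0 N = 561.8 kN

561.8 kN


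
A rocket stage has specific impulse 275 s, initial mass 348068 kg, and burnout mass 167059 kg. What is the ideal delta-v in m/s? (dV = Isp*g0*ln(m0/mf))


Ve = 275 * 9.81 = 2697.75 m/s
dV = 2697.75 * ln(348068/167059) = 1980 m/s

1980 m/s


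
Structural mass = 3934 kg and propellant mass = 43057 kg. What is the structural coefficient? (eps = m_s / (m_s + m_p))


eps = 3934 / (3934 + 43057) = 0.0837

0.0837


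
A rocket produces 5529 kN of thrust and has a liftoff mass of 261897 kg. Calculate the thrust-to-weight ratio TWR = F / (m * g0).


TWR = 5529000 / (261897 * 9.81) = 2.15

2.15


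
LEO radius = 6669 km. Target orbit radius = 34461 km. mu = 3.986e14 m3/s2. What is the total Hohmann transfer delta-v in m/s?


V1 = sqrt(mu/r1) = 7731.05 m/s
dV1 = V1*(sqrt(2*r2/(r1+r2)) - 1) = 2276.74 m/s
V2 = sqrt(mu/r2) = 3400.98 m/s
dV2 = V2*(1 - sqrt(2*r1/(r1+r2))) = 1464.25 m/s
Total dV = 3741 m/s

3741 m/s


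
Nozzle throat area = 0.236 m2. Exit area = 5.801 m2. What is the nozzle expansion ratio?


AR = 5.801 / 0.236 = 24.6

24.6


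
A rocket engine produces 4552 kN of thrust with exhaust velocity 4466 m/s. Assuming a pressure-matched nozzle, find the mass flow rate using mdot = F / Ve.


mdot = F / Ve = 4552000 / 4466 = 1019.3 kg/s

1019.3 kg/s


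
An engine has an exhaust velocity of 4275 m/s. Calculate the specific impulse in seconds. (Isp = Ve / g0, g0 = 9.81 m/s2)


Isp = Ve / g0 = 4275 / 9.81 = 435.8 s

435.8 s


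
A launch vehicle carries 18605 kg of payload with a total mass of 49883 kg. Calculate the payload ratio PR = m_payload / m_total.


PR = 18605 / 49883 = 0.373

0.373


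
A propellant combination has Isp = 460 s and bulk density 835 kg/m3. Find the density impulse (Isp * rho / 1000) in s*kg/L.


rho*Isp = 460 * 835 / 1000 = 384 s*kg/L

384 s*kg/L


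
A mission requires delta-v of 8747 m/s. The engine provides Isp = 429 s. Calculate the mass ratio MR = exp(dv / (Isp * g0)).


Ve = 429 * 9.81 = 4208.49 m/s
MR = exp(8747 / 4208.49) = 7.992

7.992


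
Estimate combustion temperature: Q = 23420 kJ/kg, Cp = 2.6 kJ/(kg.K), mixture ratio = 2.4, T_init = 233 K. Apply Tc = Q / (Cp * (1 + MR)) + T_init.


Tc = 23420 / (2.6 * (1 + 2.4)) + 233 = 2882 K

2882 K


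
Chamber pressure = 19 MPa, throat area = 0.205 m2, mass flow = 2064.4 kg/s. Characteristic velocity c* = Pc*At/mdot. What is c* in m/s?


c* = 19e6 * 0.205 / 2064.4 = 1887 m/s

1887 m/s


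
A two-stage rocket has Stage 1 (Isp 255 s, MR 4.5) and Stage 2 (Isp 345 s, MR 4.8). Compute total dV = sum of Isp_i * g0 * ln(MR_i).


dV1 = 255 * 9.81 * ln(4.5) = 3762.5 m/s
dV2 = 345 * 9.81 * ln(4.8) = 5308.9 m/s
Total dV = 3762.5 + 5308.9 = 9071.4 m/s ~ 9071 m/s

9071 m/s


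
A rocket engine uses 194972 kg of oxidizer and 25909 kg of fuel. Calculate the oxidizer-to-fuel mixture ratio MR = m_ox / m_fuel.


MR = 194972 / 25909 = 7.53

7.53


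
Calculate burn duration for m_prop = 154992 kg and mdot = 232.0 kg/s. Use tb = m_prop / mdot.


tb = 154992 / 232.0 = 668.1 s

668.1 s


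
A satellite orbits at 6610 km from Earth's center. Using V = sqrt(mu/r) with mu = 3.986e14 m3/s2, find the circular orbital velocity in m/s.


V = sqrt(3.986e14 / 6610000) = 7765 m/s

7765 m/s


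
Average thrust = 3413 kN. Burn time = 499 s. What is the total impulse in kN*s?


It = 3413 * 499 = 1703087 kN*s

1703087 kN*s


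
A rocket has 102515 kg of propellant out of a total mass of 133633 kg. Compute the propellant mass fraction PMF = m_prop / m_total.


PMF = 102515 / 133633 = 0.767

0.767


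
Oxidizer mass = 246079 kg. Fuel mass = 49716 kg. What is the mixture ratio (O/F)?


MR = 246079 / 49716 = 4.95

4.95


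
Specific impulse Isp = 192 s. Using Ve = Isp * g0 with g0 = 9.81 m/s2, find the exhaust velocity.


Ve = Isp * g0 = 192 * 9.81 = 1883.5 m/s

1883.5 m/s


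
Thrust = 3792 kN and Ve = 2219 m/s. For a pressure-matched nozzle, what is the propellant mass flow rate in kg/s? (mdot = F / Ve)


mdot = F / Ve = 3792000 / 2219 = 1708.9 kg/s

1708.9 kg/s


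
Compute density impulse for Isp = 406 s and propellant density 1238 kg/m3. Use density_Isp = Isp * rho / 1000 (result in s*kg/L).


rho*Isp = 406 * 1238 / 1000 = 503 s*kg/L

503 s*kg/L


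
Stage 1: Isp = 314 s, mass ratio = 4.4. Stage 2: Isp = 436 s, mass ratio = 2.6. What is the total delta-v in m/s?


dV1 = 314 * 9.81 * ln(4.4) = 4563.8 m/s
dV2 = 436 * 9.81 * ln(2.6) = 4086.9 m/s
Total dV = 4563.8 + 4086.9 = 8650.7 m/s ~ 8651 m/s

8651 m/s


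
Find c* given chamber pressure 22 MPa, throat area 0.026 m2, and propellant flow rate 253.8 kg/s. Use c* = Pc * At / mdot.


c* = 22e6 * 0.026 / 253.8 = 2254 m/s

2254 m/s


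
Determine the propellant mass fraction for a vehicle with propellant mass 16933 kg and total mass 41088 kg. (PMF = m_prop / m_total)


PMF = 16933 / 41088 = 0.412

0.412


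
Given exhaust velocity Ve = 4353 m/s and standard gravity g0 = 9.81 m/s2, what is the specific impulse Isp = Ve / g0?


Isp = Ve / g0 = 4353 / 9.81 = 443.7 s

443.7 s


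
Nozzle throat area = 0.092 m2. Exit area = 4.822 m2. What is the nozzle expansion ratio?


AR = 4.822 / 0.092 = 52.4

52.4


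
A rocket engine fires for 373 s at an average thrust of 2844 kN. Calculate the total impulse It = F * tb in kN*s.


It = 2844 * 373 = 1060812 kN*s

1060812 kN*s


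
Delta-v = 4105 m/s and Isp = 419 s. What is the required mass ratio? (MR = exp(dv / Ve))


Ve = 419 * 9.81 = 4110.39 m/s
MR = exp(4105 / 4110.39) = 2.715

2.715


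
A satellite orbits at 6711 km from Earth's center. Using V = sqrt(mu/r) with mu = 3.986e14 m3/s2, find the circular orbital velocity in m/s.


V = sqrt(3.986e14 / 6711000) = 7707 m/s

7707 m/s


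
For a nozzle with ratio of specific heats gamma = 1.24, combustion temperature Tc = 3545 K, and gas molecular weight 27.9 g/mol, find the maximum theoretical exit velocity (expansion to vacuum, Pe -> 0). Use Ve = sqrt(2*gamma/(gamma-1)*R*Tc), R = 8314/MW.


R = 8314 / 27.9 = 297.99 J/(kg.K)
Ve = sqrt(2 * 1.24 / (1.24 - 1) * 297.99 * 3545) = 3304 m/s

3304 m/s


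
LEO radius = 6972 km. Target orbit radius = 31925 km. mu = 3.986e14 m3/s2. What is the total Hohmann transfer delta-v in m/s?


V1 = sqrt(mu/r1) = 7561.19 m/s
dV1 = V1*(sqrt(2*r2/(r1+r2)) - 1) = 2126.33 m/s
V2 = sqrt(mu/r2) = 3533.48 m/s
dV2 = V2*(1 - sqrt(2*r1/(r1+r2))) = 1417.86 m/s
Total dV = 3544 m/s

3544 m/s


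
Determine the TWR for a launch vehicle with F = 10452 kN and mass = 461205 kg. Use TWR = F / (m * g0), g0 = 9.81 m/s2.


TWR = 10452000 / (461205 * 9.81) = 2.31

2.31


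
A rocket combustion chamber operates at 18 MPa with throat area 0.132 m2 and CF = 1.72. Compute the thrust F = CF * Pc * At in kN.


F = 1.72 * 18e6 * 0.132 = 4.0867e+06 N = 4086.7 kN

4086.7 kN


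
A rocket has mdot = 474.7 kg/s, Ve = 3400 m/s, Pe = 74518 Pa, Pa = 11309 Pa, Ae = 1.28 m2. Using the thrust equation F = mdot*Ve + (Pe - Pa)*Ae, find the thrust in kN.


F = 474.7 * 3400 + (74518 - 11309) * 1.28 = 1.6949e+06 N = 1694.9 kN

1694.9 kN


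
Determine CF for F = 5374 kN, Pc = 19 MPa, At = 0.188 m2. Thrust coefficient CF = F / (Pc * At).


CF = 5374000 / (19e6 * 0.188) = 1.5

1.5


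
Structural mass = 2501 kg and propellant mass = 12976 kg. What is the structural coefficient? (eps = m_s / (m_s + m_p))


eps = 2501 / (2501 + 12976) = 0.1616

0.1616


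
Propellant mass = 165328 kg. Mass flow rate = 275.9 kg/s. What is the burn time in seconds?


tb = 165328 / 275.9 = 599.2 s

599.2 s


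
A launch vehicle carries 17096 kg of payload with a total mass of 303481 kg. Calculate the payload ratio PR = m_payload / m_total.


PR = 17096 / 303481 = 0.0563

0.0563


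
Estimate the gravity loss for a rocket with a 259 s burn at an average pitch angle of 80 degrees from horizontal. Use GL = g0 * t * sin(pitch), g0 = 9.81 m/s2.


GL = 9.81 * 259 * sin(80 deg) = 2502 m/s

2502 m/s


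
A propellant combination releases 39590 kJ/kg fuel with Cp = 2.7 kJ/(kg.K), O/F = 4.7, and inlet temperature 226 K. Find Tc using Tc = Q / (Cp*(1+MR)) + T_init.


Tc = 39590 / (2.7 * (1 + 4.7)) + 226 = 2798 K

2798 K


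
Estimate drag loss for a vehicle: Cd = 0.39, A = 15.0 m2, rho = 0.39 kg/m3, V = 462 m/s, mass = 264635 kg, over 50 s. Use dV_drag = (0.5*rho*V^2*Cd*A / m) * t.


D = 0.5 * 0.39 * 462^2 * 0.39 * 15.0 = 243486.24 N
a = 243486.24 / 264635 = 0.9201 m/s2
dV = 0.9201 * 50 = 46.0 m/s

46.0 m/s


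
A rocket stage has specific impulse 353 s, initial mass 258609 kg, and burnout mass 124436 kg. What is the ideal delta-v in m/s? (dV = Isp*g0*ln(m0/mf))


Ve = 353 * 9.81 = 3462.93 m/s
dV = 3462.93 * ln(258609/124436) = 2533 m/s

2533 m/s


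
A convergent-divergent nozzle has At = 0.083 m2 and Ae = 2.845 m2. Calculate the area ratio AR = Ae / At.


AR = 2.845 / 0.083 = 34.3

34.3


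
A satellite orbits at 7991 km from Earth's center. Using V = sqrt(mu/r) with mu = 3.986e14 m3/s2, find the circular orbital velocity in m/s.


V = sqrt(3.986e14 / 7991000) = 7063 m/s

7063 m/s


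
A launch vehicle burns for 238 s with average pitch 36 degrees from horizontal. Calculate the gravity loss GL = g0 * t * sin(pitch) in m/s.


GL = 9.81 * 238 * sin(36 deg) = 1372 m/s

1372 m/s


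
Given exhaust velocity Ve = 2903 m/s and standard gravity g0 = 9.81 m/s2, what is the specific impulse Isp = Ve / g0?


Isp = Ve / g0 = 2903 / 9.81 = 295.9 s

295.9 s


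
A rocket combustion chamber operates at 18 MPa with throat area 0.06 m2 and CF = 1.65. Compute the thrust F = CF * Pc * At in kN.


F = 1.65 * 18e6 * 0.06 = 1.7820e+06 N = 1782.0 kN

1782.0 kN


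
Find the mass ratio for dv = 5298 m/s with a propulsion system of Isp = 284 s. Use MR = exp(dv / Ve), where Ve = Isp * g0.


Ve = 284 * 9.81 = 2786.04 m/s
MR = exp(5298 / 2786.04) = 6.697

6.697


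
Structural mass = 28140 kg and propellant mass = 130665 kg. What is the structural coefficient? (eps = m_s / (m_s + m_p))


eps = 28140 / (28140 + 130665) = 0.1772

0.1772


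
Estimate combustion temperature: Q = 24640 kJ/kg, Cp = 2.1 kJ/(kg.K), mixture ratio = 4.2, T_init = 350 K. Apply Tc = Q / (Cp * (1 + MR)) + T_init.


Tc = 24640 / (2.1 * (1 + 4.2)) + 350 = 2606 K

2606 K


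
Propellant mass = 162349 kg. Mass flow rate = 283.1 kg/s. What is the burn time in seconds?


tb = 162349 / 283.1 = 573.5 s

573.5 s


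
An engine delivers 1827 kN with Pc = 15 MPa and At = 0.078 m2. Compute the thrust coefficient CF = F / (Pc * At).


CF = 1827000 / (15e6 * 0.078) = 1.56

1.56


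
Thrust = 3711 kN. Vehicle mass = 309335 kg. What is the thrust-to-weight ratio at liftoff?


TWR = 3711000 / (309335 * 9.81) = 1.22

1.22


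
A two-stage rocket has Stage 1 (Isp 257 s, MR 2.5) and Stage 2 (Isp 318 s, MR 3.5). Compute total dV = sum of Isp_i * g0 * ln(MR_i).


dV1 = 257 * 9.81 * ln(2.5) = 2310.1 m/s
dV2 = 318 * 9.81 * ln(3.5) = 3908.1 m/s
Total dV = 2310.1 + 3908.1 = 6218.2 m/s ~ 6218 m/s

6218 m/s


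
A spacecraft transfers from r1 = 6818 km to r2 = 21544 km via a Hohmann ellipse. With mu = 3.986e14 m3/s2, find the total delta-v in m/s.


V1 = sqrt(mu/r1) = 7646.1 m/s
dV1 = V1*(sqrt(2*r2/(r1+r2)) - 1) = 1778.21 m/s
V2 = sqrt(mu/r2) = 4301.36 m/s
dV2 = V2*(1 - sqrt(2*r1/(r1+r2))) = 1318.86 m/s
Total dV = 3097 m/s

3097 m/s


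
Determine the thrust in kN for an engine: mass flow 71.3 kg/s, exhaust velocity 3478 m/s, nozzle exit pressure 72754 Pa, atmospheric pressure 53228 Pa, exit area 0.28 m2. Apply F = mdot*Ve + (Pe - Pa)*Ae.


F = 71.3 * 3478 + (72754 - 53228) * 0.28 = 253449.0 N = 253.4 kN

253.4 kN


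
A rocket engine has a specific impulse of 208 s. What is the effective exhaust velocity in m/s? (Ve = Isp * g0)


Ve = Isp * g0 = 208 * 9.81 = 2040.5 m/s

2040.5 m/s


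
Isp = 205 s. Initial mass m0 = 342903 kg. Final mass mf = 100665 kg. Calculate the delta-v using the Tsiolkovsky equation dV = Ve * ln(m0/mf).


Ve = 205 * 9.81 = 2011.05 m/s
dV = 2011.05 * ln(342903/100665) = 2465 m/s

2465 m/s


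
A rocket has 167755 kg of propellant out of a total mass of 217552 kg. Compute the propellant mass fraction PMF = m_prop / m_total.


PMF = 167755 / 217552 = 0.771

0.771


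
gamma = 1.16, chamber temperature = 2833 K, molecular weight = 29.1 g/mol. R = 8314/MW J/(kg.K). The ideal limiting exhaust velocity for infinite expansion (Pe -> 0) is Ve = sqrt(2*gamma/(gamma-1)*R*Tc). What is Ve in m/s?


R = 8314 / 29.1 = 285.7 J/(kg.K)
Ve = sqrt(2 * 1.16 / (1.16 - 1) * 285.7 * 2833) = 3426 m/s

3426 m/s


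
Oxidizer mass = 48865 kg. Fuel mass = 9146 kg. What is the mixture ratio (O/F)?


MR = 48865 / 9146 = 5.34

5.34


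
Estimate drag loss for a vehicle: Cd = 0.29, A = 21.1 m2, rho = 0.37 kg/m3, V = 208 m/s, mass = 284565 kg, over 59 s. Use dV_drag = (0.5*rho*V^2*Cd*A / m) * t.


D = 0.5 * 0.37 * 208^2 * 0.29 * 21.1 = 48975.5 N
a = 48975.5 / 284565 = 0.1721 m/s2
dV = 0.1721 * 59 = 10.2 m/s

10.2 m/s


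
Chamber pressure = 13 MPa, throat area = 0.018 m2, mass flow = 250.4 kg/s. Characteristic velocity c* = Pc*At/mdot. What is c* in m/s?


c* = 13e6 * 0.018 / 250.4 = 935 m/s

935 m/s


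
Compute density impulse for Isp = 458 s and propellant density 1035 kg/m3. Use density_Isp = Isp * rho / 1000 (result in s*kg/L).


rho*Isp = 458 * 1035 / 1000 = 474 s*kg/L

474 s*kg/L


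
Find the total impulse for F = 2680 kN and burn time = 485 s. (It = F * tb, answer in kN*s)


It = 2680 * 485 = 1299800 kN*s

1299800 kN*s


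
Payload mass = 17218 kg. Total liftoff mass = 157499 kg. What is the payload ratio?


PR = 17218 / 157499 = 0.1093

0.1093


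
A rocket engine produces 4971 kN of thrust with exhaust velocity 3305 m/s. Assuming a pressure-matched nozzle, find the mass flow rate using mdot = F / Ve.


mdot = F / Ve = 4971000 / 3305 = 1504.1 kg/s

1504.1 kg/s


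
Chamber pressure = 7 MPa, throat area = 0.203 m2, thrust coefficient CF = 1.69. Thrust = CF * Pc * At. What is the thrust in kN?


F = 1.69 * 7e6 * 0.203 = 2.4015e+06 N = 2401.5 kN

2401.5 kN


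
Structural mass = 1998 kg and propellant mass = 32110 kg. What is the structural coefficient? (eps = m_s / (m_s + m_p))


eps = 1998 / (1998 + 32110) = 0.0586

0.0586


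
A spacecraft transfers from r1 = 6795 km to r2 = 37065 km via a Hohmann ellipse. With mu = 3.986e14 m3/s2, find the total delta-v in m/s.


V1 = sqrt(mu/r1) = 7659.03 m/s
dV1 = V1*(sqrt(2*r2/(r1+r2)) - 1) = 2298.15 m/s
V2 = sqrt(mu/r2) = 3279.34 m/s
dV2 = V2*(1 - sqrt(2*r1/(r1+r2))) = 1453.92 m/s
Total dV = 3752 m/s

3752 m/s


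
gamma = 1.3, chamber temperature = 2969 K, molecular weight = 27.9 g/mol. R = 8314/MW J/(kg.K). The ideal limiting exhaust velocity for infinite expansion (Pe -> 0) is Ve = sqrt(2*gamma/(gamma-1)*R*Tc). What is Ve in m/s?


R = 8314 / 27.9 = 297.99 J/(kg.K)
Ve = sqrt(2 * 1.3 / (1.3 - 1) * 297.99 * 2969) = 2769 m/s

2769 m/s


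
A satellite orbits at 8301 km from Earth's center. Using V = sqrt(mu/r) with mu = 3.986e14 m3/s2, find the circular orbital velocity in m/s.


V = sqrt(3.986e14 / 8301000) = 6930 m/s

6930 m/s


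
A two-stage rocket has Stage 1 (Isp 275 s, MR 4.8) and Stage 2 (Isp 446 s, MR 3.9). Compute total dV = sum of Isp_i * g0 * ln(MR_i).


dV1 = 275 * 9.81 * ln(4.8) = 4231.7 m/s
dV2 = 446 * 9.81 * ln(3.9) = 5954.6 m/s
Total dV = 4231.7 + 5954.6 = 10186.3 m/s ~ 10186 m/s

10186 m/s


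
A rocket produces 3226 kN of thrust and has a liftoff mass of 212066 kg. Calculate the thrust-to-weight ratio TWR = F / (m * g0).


TWR = 3226000 / (212066 * 9.81) = 1.55

1.55


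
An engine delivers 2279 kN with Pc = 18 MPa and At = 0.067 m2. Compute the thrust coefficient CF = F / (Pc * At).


CF = 2279000 / (18e6 * 0.067) = 1.89

1.89


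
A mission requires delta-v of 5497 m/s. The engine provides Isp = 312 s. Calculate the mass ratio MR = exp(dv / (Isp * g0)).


Ve = 312 * 9.81 = 3060.72 m/s
MR = exp(5497 / 3060.72) = 6.025

6.025


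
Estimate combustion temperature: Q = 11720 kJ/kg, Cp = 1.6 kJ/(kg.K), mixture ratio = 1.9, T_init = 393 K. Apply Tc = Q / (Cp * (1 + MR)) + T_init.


Tc = 11720 / (1.6 * (1 + 1.9)) + 393 = 2919 K

2919 K


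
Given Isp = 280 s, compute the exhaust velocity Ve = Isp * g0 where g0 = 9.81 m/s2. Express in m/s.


Ve = Isp * g0 = 280 * 9.81 = 2746.8 m/s

2746.8 m/s


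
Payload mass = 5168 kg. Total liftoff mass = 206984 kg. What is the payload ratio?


PR = 5168 / 206984 = 0.025

0.025


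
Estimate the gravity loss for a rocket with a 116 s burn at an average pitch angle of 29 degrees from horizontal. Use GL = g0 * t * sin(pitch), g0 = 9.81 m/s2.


GL = 9.81 * 116 * sin(29 deg) = 552 m/s

552 m/s


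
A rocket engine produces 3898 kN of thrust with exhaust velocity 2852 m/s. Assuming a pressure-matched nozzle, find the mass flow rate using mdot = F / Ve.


mdot = F / Ve = 3898000 / 2852 = 1366.8 kg/s

1366.8 kg/s


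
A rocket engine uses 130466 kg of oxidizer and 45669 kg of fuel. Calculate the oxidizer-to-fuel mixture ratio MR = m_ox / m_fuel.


MR = 130466 / 45669 = 2.86

2.86


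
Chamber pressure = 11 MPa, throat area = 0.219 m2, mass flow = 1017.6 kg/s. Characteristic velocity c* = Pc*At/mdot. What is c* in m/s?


c* = 11e6 * 0.219 / 1017.6 = 2367 m/s

2367 m/s


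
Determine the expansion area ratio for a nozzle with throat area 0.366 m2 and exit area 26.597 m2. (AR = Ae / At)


AR = 26.597 / 0.366 = 72.7

72.7


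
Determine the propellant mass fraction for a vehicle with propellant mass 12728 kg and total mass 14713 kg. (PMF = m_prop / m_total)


PMF = 12728 / 14713 = 0.865

0.865


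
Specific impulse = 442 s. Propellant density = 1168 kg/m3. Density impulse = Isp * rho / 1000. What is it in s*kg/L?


rho*Isp = 442 * 1168 / 1000 = 516 s*kg/L

516 s*kg/L


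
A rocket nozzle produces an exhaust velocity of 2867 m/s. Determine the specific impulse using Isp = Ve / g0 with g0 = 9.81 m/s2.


Isp = Ve / g0 = 2867 / 9.81 = 292.3 s

292.3 s


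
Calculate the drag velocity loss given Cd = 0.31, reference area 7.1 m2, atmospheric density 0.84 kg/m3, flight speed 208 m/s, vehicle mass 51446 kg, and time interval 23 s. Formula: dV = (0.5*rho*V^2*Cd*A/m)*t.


D = 0.5 * 0.84 * 208^2 * 0.31 * 7.1 = 39994.11 N
a = 39994.11 / 51446 = 0.7774 m/s2
dV = 0.7774 * 23 = 17.9 m/s

17.9 m/s


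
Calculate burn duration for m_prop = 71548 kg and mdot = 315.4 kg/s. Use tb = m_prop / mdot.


tb = 71548 / 315.4 = 226.8 s

226.8 s


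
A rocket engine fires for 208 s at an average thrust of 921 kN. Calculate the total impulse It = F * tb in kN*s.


It = 921 * 208 = 191568 kN*s

191568 kN*s


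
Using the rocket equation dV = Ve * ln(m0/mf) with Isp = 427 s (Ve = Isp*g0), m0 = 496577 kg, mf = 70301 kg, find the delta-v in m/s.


Ve = 427 * 9.81 = 4188.87 m/s
dV = 4188.87 * ln(496577/70301) = 8189 m/s

8189 m/s


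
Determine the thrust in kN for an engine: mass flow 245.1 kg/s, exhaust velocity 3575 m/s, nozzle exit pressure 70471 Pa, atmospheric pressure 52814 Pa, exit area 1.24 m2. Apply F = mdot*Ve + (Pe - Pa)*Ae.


F = 245.1 * 3575 + (70471 - 52814) * 1.24 = 898127.0 N = 898.1 kN

898.1 kN


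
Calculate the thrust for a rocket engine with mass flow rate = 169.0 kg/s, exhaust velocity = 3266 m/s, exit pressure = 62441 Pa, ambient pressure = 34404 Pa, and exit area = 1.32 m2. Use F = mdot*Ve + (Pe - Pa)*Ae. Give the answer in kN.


F = 169.0 * 3266 + (62441 - 34404) * 1.32 = 588963.0 N = 589.0 kN

589.0 kN


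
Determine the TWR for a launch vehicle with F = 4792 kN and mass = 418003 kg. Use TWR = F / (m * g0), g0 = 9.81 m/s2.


TWR = 4792000 / (418003 * 9.81) = 1.17

1.17


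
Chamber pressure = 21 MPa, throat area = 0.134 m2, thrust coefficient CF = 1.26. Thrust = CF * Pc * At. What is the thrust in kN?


F = 1.26 * 21e6 * 0.134 = 3.5456e+06 N = 3545.6 kN

3545.6 kN


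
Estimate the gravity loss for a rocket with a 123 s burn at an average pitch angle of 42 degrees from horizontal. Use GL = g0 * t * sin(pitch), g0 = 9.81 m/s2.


GL = 9.81 * 123 * sin(42 deg) = 807 m/s

807 m/s


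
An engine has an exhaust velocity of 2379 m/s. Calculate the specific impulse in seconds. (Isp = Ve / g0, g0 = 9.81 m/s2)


Isp = Ve / g0 = 2379 / 9.81 = 242.5 s

242.5 s


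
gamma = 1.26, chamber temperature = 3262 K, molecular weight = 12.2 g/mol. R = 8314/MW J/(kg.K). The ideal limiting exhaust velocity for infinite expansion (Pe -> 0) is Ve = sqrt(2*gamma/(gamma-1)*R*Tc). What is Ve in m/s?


R = 8314 / 12.2 = 681.48 J/(kg.K)
Ve = sqrt(2 * 1.26 / (1.26 - 1) * 681.48 * 3262) = 4642 m/s

4642 m/s


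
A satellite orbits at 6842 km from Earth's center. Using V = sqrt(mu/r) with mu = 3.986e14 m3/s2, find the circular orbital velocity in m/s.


V = sqrt(3.986e14 / 6842000) = 7633 m/s

7633 m/s


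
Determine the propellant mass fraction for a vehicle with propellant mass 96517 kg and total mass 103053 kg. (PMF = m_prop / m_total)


PMF = 96517 / 103053 = 0.937

0.937


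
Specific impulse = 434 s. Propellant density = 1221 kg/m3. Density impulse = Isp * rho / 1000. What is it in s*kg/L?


rho*Isp = 434 * 1221 / 1000 = 530 s*kg/L

530 s*kg/L


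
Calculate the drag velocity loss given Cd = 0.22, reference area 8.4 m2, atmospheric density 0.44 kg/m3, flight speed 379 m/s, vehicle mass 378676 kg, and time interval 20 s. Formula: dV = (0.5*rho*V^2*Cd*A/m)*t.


D = 0.5 * 0.44 * 379^2 * 0.22 * 8.4 = 58398.68 N
a = 58398.68 / 378676 = 0.1542 m/s2
dV = 0.1542 * 20 = 3.1 m/s

3.1 m/s


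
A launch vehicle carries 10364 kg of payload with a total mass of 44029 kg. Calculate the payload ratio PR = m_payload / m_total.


PR = 10364 / 44029 = 0.2354

0.2354


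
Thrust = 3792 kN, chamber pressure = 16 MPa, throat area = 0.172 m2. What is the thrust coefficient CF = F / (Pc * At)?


CF = 3792000 / (16e6 * 0.172) = 1.38

1.38


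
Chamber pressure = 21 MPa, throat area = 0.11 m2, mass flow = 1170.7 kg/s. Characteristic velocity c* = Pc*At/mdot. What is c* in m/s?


c* = 21e6 * 0.11 / 1170.7 = 1973 m/s

1973 m/s


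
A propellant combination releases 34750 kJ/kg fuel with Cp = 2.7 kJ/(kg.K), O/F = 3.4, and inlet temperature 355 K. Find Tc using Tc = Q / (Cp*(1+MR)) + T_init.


Tc = 34750 / (2.7 * (1 + 3.4)) + 355 = 3280 K

3280 K


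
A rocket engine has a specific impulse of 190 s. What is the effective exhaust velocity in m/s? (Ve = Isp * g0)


Ve = Isp * g0 = 190 * 9.81 = 1863.9 m/s

1863.9 m/s


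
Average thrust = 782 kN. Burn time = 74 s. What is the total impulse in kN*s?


It = 782 * 74 = 57868 kN*s

57868 kN*s


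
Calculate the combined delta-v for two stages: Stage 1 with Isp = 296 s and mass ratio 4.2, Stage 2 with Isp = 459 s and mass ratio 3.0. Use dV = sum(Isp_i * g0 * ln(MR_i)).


dV1 = 296 * 9.81 * ln(4.2) = 4167.1 m/s
dV2 = 459 * 9.81 * ln(3.0) = 4946.8 m/s
Total dV = 4167.1 + 4946.8 = 9113.9 m/s ~ 9114 m/s

9114 m/s


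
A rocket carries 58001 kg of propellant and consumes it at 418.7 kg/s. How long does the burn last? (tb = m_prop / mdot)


tb = 58001 / 418.7 = 138.5 s

138.5 s


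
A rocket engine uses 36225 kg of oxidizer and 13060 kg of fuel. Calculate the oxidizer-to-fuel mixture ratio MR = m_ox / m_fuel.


MR = 36225 / 13060 = 2.77

2.77


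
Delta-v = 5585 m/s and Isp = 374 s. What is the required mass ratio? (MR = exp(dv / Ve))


Ve = 374 * 9.81 = 3668.94 m/s
MR = exp(5585 / 3668.94) = 4.582

4.582


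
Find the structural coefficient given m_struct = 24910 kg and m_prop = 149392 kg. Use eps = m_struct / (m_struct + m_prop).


eps = 24910 / (24910 + 149392) = 0.1429

0.1429


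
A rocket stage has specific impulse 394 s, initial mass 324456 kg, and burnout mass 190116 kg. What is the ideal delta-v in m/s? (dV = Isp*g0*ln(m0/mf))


Ve = 394 * 9.81 = 3865.14 m/s
dV = 3865.14 * ln(324456/190116) = 2066 m/s

2066 m/s


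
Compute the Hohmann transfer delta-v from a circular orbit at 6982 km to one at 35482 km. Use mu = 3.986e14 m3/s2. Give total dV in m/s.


V1 = sqrt(mu/r1) = 7555.77 m/s
dV1 = V1*(sqrt(2*r2/(r1+r2)) - 1) = 2211.82 m/s
V2 = sqrt(mu/r2) = 3351.7 m/s
dV2 = V2*(1 - sqrt(2*r1/(r1+r2))) = 1429.67 m/s
Total dV = 3641 m/s

3641 m/s


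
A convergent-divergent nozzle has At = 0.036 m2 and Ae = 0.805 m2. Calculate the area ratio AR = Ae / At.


AR = 0.805 / 0.036 = 22.4

22.4


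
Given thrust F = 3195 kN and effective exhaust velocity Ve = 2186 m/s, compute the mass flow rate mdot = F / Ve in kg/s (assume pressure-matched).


mdot = F / Ve = 3195000 / 2186 = 1461.6 kg/s

1461.6 kg/s


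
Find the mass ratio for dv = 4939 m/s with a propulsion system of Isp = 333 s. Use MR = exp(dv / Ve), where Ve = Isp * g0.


Ve = 333 * 9.81 = 3266.73 m/s
MR = exp(4939 / 3266.73) = 4.535

4.535


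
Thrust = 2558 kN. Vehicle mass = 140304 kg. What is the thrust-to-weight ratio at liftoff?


TWR = 2558000 / (140304 * 9.81) = 1.86

1.86


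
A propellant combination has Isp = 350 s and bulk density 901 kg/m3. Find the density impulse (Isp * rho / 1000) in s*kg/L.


rho*Isp = 350 * 901 / 1000 = 315 s*kg/L

315 s*kg/L


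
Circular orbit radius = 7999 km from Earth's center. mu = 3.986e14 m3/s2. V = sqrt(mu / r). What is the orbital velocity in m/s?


V = sqrt(3.986e14 / 7999000) = 7059 m/s

7059 m/s


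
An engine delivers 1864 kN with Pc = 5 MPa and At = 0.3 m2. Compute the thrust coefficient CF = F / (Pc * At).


CF = 1864000 / (5e6 * 0.3) = 1.24

1.24


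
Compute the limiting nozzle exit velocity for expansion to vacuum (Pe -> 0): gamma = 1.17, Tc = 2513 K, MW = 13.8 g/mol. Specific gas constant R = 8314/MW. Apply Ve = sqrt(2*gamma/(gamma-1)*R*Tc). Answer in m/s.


R = 8314 / 13.8 = 602.46 J/(kg.K)
Ve = sqrt(2 * 1.17 / (1.17 - 1) * 602.46 * 2513) = 4565 m/s

4565 m/s


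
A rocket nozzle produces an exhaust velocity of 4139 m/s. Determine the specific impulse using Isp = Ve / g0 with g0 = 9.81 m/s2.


Isp = Ve / g0 = 4139 / 9.81 = 421.9 s

421.9 s


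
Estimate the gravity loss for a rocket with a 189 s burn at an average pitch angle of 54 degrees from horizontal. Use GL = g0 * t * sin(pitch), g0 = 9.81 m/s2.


GL = 9.81 * 189 * sin(54 deg) = 1500 m/s

1500 m/s


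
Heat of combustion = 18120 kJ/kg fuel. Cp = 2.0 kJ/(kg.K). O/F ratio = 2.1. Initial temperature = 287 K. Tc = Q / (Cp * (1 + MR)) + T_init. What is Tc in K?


Tc = 18120 / (2.0 * (1 + 2.1)) + 287 = 3210 K

3210 K


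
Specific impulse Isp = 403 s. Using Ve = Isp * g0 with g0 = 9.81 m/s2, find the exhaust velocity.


Ve = Isp * g0 = 403 * 9.81 = 3953.4 m/s

3953.4 m/s


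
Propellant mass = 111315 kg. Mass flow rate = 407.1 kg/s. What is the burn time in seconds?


tb = 111315 / 407.1 = 273.4 s

273.4 s


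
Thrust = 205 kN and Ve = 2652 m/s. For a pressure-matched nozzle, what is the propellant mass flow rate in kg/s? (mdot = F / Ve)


mdot = F / Ve = 205000 / 2652 = 77.3 kg/s

77.3 kg/s


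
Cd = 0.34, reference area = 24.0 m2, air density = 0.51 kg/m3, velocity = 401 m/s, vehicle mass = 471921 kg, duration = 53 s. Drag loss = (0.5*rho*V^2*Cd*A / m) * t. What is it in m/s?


D = 0.5 * 0.51 * 401^2 * 0.34 * 24.0 = 334594.72 N
a = 334594.72 / 471921 = 0.709 m/s2
dV = 0.709 * 53 = 37.6 m/s

37.6 m/s


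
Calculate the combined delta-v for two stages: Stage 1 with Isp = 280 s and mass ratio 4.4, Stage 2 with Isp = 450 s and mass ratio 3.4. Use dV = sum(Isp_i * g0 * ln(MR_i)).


dV1 = 280 * 9.81 * ln(4.4) = 4069.7 m/s
dV2 = 450 * 9.81 * ln(3.4) = 5402.4 m/s
Total dV = 4069.7 + 5402.4 = 9472.1 m/s ~ 9472 m/s

9472 m/s


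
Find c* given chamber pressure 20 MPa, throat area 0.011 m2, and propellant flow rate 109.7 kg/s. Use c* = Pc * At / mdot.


c* = 20e6 * 0.011 / 109.7 = 2005 m/s

2005 m/s


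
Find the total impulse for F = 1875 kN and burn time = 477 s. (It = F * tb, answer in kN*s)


It = 1875 * 477 = 894375 kN*s

894375 kN*s


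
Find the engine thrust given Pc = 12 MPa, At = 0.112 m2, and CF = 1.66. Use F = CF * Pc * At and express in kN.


F = 1.66 * 12e6 * 0.112 = 2.2310e+06 N = 2231.0 kN

2231.0 kN


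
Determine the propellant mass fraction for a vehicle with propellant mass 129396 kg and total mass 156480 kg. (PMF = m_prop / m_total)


PMF = 129396 / 156480 = 0.827

0.827


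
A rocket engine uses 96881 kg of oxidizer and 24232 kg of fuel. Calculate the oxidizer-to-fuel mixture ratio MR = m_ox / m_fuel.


MR = 96881 / 24232 = 4.0

4.0


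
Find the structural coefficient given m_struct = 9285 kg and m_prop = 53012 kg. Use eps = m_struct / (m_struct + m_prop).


eps = 9285 / (9285 + 53012) = 0.149

0.149


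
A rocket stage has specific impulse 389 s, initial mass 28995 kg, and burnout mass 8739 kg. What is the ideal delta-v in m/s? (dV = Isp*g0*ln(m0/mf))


Ve = 389 * 9.81 = 3816.09 m/s
dV = 3816.09 * ln(28995/8739) = 4577 m/s

4577 m/s


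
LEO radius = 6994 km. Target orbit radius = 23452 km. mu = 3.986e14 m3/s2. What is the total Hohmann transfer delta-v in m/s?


V1 = sqrt(mu/r1) = 7549.29 m/s
dV1 = V1*(sqrt(2*r2/(r1+r2)) - 1) = 1820.85 m/s
V2 = sqrt(mu/r2) = 4122.67 m/s
dV2 = V2*(1 - sqrt(2*r1/(r1+r2))) = 1328.25 m/s
Total dV = 3149 m/s

3149 m/s


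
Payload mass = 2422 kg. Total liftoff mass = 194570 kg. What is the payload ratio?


PR = 2422 / 194570 = 0.0124

0.0124


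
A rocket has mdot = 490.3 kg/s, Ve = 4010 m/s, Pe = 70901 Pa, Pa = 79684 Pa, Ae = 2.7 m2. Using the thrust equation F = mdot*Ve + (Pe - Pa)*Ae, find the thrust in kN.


F = 490.3 * 4010 + (70901 - 79684) * 2.7 = 1.9424e+06 N = 1942.4 kN

1942.4 kN


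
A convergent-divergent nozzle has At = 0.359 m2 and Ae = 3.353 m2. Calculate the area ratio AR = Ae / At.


AR = 3.353 / 0.359 = 9.3

9.3


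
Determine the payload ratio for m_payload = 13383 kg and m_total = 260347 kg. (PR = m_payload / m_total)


PR = 13383 / 260347 = 0.0514

0.0514


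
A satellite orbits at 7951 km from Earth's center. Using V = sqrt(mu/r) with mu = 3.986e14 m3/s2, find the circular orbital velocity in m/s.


V = sqrt(3.986e14 / 7951000) = 7080 m/s

7080 m/s


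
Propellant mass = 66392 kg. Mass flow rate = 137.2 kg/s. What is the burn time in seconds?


tb = 66392 / 137.2 = 483.9 s

483.9 s


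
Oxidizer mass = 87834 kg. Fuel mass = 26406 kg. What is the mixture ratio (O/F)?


MR = 87834 / 26406 = 3.33

3.33


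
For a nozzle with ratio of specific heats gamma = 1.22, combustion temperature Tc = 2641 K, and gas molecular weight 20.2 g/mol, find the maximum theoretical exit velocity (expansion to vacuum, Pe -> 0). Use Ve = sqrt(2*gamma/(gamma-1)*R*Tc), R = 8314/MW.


R = 8314 / 20.2 = 411.58 J/(kg.K)
Ve = sqrt(2 * 1.22 / (1.22 - 1) * 411.58 * 2641) = 3472 m/s

3472 m/s


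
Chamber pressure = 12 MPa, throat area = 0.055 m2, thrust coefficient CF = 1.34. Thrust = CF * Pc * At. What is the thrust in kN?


F = 1.34 * 12e6 * 0.055 = 884400.0 N = 884.4 kN

884.4 kN


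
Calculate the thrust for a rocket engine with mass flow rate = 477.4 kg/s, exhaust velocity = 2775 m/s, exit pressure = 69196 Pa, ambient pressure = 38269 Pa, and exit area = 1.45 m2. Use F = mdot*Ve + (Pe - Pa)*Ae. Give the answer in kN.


F = 477.4 * 2775 + (69196 - 38269) * 1.45 = 1.3696e+06 N = 1369.6 kN

1369.6 kN


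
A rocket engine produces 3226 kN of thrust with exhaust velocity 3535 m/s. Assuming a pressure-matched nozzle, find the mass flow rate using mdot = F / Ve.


mdot = F / Ve = 3226000 / 3535 = 912.6 kg/s

912.6 kg/s


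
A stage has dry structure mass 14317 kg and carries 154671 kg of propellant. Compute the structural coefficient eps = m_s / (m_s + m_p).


eps = 14317 / (14317 + 154671) = 0.0847

0.0847


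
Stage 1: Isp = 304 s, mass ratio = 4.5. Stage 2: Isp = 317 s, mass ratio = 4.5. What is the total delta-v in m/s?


dV1 = 304 * 9.81 * ln(4.5) = 4485.5 m/s
dV2 = 317 * 9.81 * ln(4.5) = 4677.3 m/s
Total dV = 4485.5 + 4677.3 = 9162.8 m/s ~ 9163 m/s

9163 m/s


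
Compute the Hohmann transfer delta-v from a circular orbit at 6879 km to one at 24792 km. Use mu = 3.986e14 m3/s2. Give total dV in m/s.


V1 = sqrt(mu/r1) = 7612.13 m/s
dV1 = V1*(sqrt(2*r2/(r1+r2)) - 1) = 1912.45 m/s
V2 = sqrt(mu/r2) = 4009.71 m/s
dV2 = V2*(1 - sqrt(2*r1/(r1+r2))) = 1366.94 m/s
Total dV = 3279 m/s

3279 m/s


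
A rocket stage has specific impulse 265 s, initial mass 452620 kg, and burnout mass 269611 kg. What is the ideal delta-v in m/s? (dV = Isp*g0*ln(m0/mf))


Ve = 265 * 9.81 = 2599.65 m/s
dV = 2599.65 * ln(452620/269611) = 1347 m/s

1347 m/s


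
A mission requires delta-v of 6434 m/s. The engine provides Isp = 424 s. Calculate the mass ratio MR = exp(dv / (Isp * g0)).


Ve = 424 * 9.81 = 4159.44 m/s
MR = exp(6434 / 4159.44) = 4.697

4.697


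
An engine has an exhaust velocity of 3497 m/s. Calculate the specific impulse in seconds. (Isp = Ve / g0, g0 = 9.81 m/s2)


Isp = Ve / g0 = 3497 / 9.81 = 356.5 s

356.5 s


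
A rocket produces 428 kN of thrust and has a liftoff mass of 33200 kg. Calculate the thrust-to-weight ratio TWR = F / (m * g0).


TWR = 428000 / (33200 * 9.81) = 1.31

1.31


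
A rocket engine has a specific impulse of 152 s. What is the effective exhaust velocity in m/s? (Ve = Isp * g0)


Ve = Isp * g0 = 152 * 9.81 = 1491.1 m/s

1491.1 m/s


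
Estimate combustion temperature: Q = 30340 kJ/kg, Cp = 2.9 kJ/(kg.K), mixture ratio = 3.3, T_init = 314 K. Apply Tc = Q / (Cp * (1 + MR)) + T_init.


Tc = 30340 / (2.9 * (1 + 3.3)) + 314 = 2747 K

2747 K
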